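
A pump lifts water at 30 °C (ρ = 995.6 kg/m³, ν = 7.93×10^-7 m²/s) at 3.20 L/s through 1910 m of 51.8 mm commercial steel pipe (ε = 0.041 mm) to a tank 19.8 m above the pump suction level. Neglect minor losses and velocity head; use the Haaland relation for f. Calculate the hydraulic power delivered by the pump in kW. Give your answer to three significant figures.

P_hyd ≈ 3.49 kW

V = 4Q/(πD²) = 1.518 m/s; Re = 9.92×10^4; ε/D = 7.92×10^-4; f = 0.02123
h_f = f(L/D)V²/2g = 92.01 m
Total head H = z + h_f = 19.8 + 92.01 = 111.8 m
P_hyd = ρgQH = 995.6·9.81·0.00320·111.8 = 3.495 kW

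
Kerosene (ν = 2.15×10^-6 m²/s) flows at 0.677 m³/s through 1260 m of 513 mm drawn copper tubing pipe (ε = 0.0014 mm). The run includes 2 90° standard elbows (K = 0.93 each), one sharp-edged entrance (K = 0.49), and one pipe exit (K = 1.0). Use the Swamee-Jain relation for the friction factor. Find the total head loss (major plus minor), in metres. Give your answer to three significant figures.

H_L ≈ 18.2 m

V = 4Q/(πD²) = 3.275 m/s; V²/2g = 0.5468 m
Re = 7.82×10^5, ε/D = 2.73×10^-6 → f = 0.01216 (Swamee-Jain)
Major: h_f = f(L/D)·V²/2g = 0.01216·2456·0.5468 = 16.34 m
Minor: ΣK = 3.35; h_m = ΣK·V²/2g = 1.832 m
Total H_L = 16.34 + 1.832 = 18.17 m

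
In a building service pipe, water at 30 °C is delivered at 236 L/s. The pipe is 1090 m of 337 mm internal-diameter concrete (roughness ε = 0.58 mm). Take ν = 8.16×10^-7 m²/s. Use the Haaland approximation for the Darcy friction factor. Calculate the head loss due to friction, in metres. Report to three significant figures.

V = 4Q/(πD²) = 4·0.236/(π·0.337²) = 2.646 m/s
Re = VD/ν = 2.646·0.337/8.16×10^-7 = 1.09×10^6 → turbulent
ε/D = 0.58/337 = 0.00172
Haaland: f = 0.02272
h_f = f(L/D)V²/(2g) = 0.02272·(1090/0.337)·2.646²/(2·9.81) = 26.22 m

h_f ≈ 26.2 m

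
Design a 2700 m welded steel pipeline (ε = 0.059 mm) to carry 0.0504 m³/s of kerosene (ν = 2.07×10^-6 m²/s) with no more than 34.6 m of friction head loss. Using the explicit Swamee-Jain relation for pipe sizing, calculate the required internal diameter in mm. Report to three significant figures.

D ≈ 200 mm

Swamee-Jain (Type III): D = 0.66·[ε^1.25·(LQ²/(gh_f))^4.75 + ν·Q^9.4·(L/(gh_f))^5.2]^0.04
LQ²/(gh_f) = 0.02021; L/(gh_f) = 7.955
Term 1 = ε^1.25·(…)^4.75 = 4.62×10^-14; Term 2 = ν·Q^9.4·(…)^5.2 = 6.34×10^-14
D = 0.66·(4.62×10^-14 + 6.34×10^-14)^0.04 = 0.2000 m = 200 mm
Check: V = 1.60 m/s, Re = 1.55×10^5, f = 0.01832, h_f = 32.4 m ≈ 34.6 m ✓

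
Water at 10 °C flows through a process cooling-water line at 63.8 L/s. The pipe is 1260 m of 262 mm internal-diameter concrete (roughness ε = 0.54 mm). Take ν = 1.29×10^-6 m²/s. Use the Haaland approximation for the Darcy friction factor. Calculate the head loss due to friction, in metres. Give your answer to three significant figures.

h_f ≈ 8.34 m

V = 4Q/(πD²) = 4·0.0638/(π·0.262²) = 1.183 m/s
Re = VD/ν = 1.183·0.262/1.29×10^-6 = 2.40×10^5 → turbulent
ε/D = 0.54/262 = 0.00206
Haaland: f = 0.02430
h_f = f(L/D)V²/(2g) = 0.02430·(1260/0.262)·1.183²/(2·9.81) = 8.342 m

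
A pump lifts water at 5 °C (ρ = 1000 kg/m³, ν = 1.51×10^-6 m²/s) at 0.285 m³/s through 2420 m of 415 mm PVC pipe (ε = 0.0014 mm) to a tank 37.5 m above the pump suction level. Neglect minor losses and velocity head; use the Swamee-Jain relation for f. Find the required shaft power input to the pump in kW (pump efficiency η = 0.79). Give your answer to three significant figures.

V = 4Q/(πD²) = 2.107 m/s; Re = 5.79×10^5; ε/D = 3.37×10^-6; f = 0.01281
h_f = f(L/D)V²/2g = 16.91 m
Total head H = z + h_f = 37.5 + 16.91 = 54.41 m
P_hyd = ρgQH = 1000·9.81·0.285·54.41 = 152.1 kW
P_shaft = P_hyd/η = 152.1/0.79 = 192.5 kW

P_shaft ≈ 193 kW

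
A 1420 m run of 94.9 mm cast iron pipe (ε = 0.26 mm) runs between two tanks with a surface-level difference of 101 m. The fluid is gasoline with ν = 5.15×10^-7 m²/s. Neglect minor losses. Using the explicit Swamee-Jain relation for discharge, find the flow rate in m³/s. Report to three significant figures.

Q ≈ 0.0160 m³/s

Swamee-Jain (Type II): Q = -0.965·√(gD⁵h_f/L)·ln[ε/(3.7D) + √(3.17ν²L/(gD³h_f))]
√(gD⁵h_f/L) = √(9.81·0.0949⁵·101/1420) = 0.002317
ε/(3.7D) = 7.40×10^-4; √(3.17ν²L/(gD³h_f)) = 3.75×10^-5
Q = -0.965·0.002317·ln(7.780×10^-4) = 0.01601 m³/s
Check: V = 2.26 m/s, Re = 4.17×10^5, f = 0.02598, h_f = 102 m ≈ 101 m ✓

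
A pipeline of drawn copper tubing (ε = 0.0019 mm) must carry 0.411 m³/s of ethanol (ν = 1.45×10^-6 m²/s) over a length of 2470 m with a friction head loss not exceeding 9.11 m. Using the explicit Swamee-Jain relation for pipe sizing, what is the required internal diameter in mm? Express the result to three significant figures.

D ≈ 551 mm

Swamee-Jain (Type III): D = 0.66·[ε^1.25·(LQ²/(gh_f))^4.75 + ν·Q^9.4·(L/(gh_f))^5.2]^0.04
LQ²/(gh_f) = 4.669; L/(gh_f) = 27.64
Term 1 = ε^1.25·(…)^4.75 = 1.06×10^-4; Term 2 = ν·Q^9.4·(…)^5.2 = 0.0106
D = 0.66·(1.06×10^-4 + 0.0106)^0.04 = 0.5506 m = 551 mm
Check: V = 1.73 m/s, Re = 6.56×10^5, f = 0.01255, h_f = 8.55 m ≈ 9.11 m ✓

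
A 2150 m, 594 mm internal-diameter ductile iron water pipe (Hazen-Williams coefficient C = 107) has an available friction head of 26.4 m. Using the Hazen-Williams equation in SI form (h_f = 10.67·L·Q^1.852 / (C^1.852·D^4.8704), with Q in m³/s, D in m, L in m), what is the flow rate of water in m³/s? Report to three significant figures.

Rearranging: Q = [h_f·C^1.852·D^4.8704 / (10.67·L)]^(1/1.852)
Q = [26.4·107^1.852·0.594^4.8704 / (10.67·2150)]^0.540 = 0.7040 m³/s

Q ≈ 0.704 m³/s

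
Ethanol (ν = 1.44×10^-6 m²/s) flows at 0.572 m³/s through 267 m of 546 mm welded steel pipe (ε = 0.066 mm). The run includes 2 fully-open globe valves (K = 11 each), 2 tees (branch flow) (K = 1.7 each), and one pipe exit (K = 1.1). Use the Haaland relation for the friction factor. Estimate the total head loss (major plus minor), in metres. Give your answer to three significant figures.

V = 4Q/(πD²) = 2.443 m/s; V²/2g = 0.3042 m
Re = 9.26×10^5, ε/D = 1.21×10^-4 → f = 0.01370 (Haaland)
Major: h_f = f(L/D)·V²/2g = 0.01370·489.0·0.3042 = 2.038 m
Minor: ΣK = 26.5; h_m = ΣK·V²/2g = 8.061 m
Total H_L = 2.038 + 8.061 = 10.10 m

H_L ≈ 10.1 m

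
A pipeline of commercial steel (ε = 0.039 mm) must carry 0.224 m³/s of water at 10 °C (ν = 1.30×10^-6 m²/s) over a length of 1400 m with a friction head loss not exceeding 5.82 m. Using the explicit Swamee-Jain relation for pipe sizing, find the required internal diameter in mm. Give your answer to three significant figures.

D ≈ 432 mm

Swamee-Jain (Type III): D = 0.66·[ε^1.25·(LQ²/(gh_f))^4.75 + ν·Q^9.4·(L/(gh_f))^5.2]^0.04
LQ²/(gh_f) = 1.230; L/(gh_f) = 24.52
Term 1 = ε^1.25·(…)^4.75 = 8.25×10^-6; Term 2 = ν·Q^9.4·(…)^5.2 = 1.71×10^-5
D = 0.66·(8.25×10^-6 + 1.71×10^-5)^0.04 = 0.4322 m = 432 mm
Check: V = 1.53 m/s, Re = 5.08×10^5, f = 0.01433, h_f = 5.51 m ≈ 5.82 m ✓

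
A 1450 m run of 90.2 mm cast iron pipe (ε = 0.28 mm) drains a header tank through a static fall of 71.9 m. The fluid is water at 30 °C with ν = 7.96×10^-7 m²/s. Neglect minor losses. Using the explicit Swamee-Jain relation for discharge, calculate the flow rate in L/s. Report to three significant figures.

Swamee-Jain (Type II): Q = -0.965·√(gD⁵h_f/L)·ln[ε/(3.7D) + √(3.17ν²L/(gD³h_f))]
√(gD⁵h_f/L) = √(9.81·0.0902⁵·71.9/1450) = 0.001704
ε/(3.7D) = 8.39×10^-4; √(3.17ν²L/(gD³h_f)) = 7.50×10^-5
Q = -0.965·0.001704·ln(9.140×10^-4) = 0.01151 m³/s
Check: V = 1.80 m/s, Re = 2.04×10^5, f = 0.02724, h_f = 72.4 m ≈ 71.9 m ✓

Q ≈ 11.5 L/s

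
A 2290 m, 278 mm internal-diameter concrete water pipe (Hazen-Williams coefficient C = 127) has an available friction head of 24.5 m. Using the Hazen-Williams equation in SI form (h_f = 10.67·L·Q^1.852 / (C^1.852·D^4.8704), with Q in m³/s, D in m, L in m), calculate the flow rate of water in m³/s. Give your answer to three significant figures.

Q ≈ 0.105 m³/s

Rearranging: Q = [h_f·C^1.852·D^4.8704 / (10.67·L)]^(1/1.852)
Q = [24.5·127^1.852·0.278^4.8704 / (10.67·2290)]^0.540 = 0.1053 m³/s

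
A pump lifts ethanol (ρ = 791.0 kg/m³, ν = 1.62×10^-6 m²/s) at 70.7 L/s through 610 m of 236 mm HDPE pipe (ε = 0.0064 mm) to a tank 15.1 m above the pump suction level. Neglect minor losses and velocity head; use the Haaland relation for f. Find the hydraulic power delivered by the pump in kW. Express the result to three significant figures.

V = 4Q/(πD²) = 1.616 m/s; Re = 2.35×10^5; ε/D = 2.71×10^-5; f = 0.01521
h_f = f(L/D)V²/2g = 5.235 m
Total head H = z + h_f = 15.1 + 5.235 = 20.33 m
P_hyd = ρgQH = 791.0·9.81·0.0707·20.33 = 11.16 kW

P_hyd ≈ 11.2 kW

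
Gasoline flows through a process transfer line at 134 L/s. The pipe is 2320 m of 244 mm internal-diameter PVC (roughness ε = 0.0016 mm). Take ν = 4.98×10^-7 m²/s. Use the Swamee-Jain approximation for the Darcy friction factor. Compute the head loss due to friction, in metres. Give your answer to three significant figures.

h_f ≈ 44.5 m

V = 4Q/(πD²) = 4·0.134/(π·0.244²) = 2.866 m/s
Re = VD/ν = 2.866·0.244/4.98×10^-7 = 1.40×10^6 → turbulent
ε/D = 0.0016/244 = 6.56×10^-6
Swamee-Jain: f = 0.01117
h_f = f(L/D)V²/(2g) = 0.01117·(2320/0.244)·2.866²/(2·9.81) = 44.47 m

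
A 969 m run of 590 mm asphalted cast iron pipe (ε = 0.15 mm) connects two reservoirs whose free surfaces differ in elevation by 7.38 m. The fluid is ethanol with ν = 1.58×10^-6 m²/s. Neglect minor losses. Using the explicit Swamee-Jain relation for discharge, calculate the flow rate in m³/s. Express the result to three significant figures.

Swamee-Jain (Type II): Q = -0.965·√(gD⁵h_f/L)·ln[ε/(3.7D) + √(3.17ν²L/(gD³h_f))]
√(gD⁵h_f/L) = √(9.81·0.590⁵·7.38/969) = 0.07309
ε/(3.7D) = 6.87×10^-5; √(3.17ν²L/(gD³h_f)) = 2.27×10^-5
Q = -0.965·0.07309·ln(9.142×10^-5) = 0.6559 m³/s
Check: V = 2.40 m/s, Re = 8.96×10^5, f = 0.01542, h_f = 7.43 m ≈ 7.38 m ✓

Q ≈ 0.656 m³/s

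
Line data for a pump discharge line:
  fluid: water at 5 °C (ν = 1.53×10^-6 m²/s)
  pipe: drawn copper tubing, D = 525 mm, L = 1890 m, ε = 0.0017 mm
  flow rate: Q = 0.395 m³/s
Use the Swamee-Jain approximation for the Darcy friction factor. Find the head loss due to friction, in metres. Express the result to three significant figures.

h_f ≈ 7.72 m

V = 4Q/(πD²) = 4·0.395/(π·0.525²) = 1.825 m/s
Re = VD/ν = 1.825·0.525/1.53×10^-6 = 6.26×10^5 → turbulent
ε/D = 0.0017/525 = 3.24×10^-6
Swamee-Jain: f = 0.01264
h_f = f(L/D)V²/(2g) = 0.01264·(1890/0.525)·1.825²/(2·9.81) = 7.722 m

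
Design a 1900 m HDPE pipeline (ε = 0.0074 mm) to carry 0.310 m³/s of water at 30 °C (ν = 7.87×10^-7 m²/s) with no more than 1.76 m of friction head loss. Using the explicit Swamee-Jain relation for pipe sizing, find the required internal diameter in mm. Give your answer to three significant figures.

Swamee-Jain (Type III): D = 0.66·[ε^1.25·(LQ²/(gh_f))^4.75 + ν·Q^9.4·(L/(gh_f))^5.2]^0.04
LQ²/(gh_f) = 10.58; L/(gh_f) = 110.0
Term 1 = ε^1.25·(…)^4.75 = 0.0283; Term 2 = ν·Q^9.4·(…)^5.2 = 0.538
D = 0.66·(0.0283 + 0.538)^0.04 = 0.6452 m = 645 mm
Check: V = 0.948 m/s, Re = 7.77×10^5, f = 0.01236, h_f = 1.67 m ≈ 1.76 m ✓

D ≈ 645 mm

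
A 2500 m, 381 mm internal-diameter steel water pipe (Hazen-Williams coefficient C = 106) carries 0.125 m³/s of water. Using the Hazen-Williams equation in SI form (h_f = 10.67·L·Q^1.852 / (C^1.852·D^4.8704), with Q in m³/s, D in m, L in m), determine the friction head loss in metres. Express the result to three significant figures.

h_f = 10.67·2500·0.125^1.852 / (106^1.852·0.381^4.8704) = 11.06 m

h_f ≈ 11.1 m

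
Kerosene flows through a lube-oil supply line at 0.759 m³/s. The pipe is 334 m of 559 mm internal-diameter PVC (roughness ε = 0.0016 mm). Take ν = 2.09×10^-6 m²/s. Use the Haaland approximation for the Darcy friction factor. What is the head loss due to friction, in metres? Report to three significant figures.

h_f ≈ 3.50 m

V = 4Q/(πD²) = 4·0.759/(π·0.559²) = 3.093 m/s
Re = VD/ν = 3.093·0.559/2.09×10^-6 = 8.27×10^5 → turbulent
ε/D = 0.0016/559 = 2.86×10^-6
Haaland: f = 0.01201
h_f = f(L/D)V²/(2g) = 0.01201·(334/0.559)·3.093²/(2·9.81) = 3.497 m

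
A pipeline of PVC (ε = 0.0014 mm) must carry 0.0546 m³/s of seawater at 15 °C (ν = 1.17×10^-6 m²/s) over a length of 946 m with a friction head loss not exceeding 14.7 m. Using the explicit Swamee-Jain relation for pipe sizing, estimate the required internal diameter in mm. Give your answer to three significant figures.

D ≈ 189 mm

Swamee-Jain (Type III): D = 0.66·[ε^1.25·(LQ²/(gh_f))^4.75 + ν·Q^9.4·(L/(gh_f))^5.2]^0.04
LQ²/(gh_f) = 0.01956; L/(gh_f) = 6.560
Term 1 = ε^1.25·(…)^4.75 = 3.68×10^-16; Term 2 = ν·Q^9.4·(…)^5.2 = 2.79×10^-14
D = 0.66·(3.68×10^-16 + 2.79×10^-14)^0.04 = 0.1895 m = 189 mm
Check: V = 1.94 m/s, Re = 3.14×10^5, f = 0.01435, h_f = 13.7 m ≈ 14.7 m ✓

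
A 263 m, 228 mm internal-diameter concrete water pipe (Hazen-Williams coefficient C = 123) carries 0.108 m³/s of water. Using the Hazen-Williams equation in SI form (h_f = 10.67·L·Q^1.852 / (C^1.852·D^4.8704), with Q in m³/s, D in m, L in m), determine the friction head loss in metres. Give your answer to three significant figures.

h_f = 10.67·263·0.108^1.852 / (123^1.852·0.228^4.8704) = 8.215 m

h_f ≈ 8.22 m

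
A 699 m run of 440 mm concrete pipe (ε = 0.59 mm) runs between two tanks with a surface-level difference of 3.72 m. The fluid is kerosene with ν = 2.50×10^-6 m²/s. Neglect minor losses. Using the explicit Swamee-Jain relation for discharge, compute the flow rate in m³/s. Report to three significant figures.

Q ≈ 0.220 m³/s

Swamee-Jain (Type II): Q = -0.965·√(gD⁵h_f/L)·ln[ε/(3.7D) + √(3.17ν²L/(gD³h_f))]
√(gD⁵h_f/L) = √(9.81·0.440⁵·3.72/699) = 0.02934
ε/(3.7D) = 3.62×10^-4; √(3.17ν²L/(gD³h_f)) = 6.67×10^-5
Q = -0.965·0.02934·ln(4.292×10^-4) = 0.2196 m³/s
Check: V = 1.44 m/s, Re = 2.54×10^5, f = 0.02220, h_f = 3.75 m ≈ 3.72 m ✓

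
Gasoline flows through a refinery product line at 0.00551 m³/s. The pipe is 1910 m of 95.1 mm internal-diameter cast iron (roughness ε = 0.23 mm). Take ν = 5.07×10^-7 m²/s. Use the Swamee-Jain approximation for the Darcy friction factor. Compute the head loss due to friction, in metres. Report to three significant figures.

V = 4Q/(πD²) = 4·0.00551/(π·0.0951²) = 0.7757 m/s
Re = VD/ν = 0.7757·0.0951/5.07×10^-7 = 1.46×10^5 → turbulent
ε/D = 0.23/95.1 = 0.00242
Swamee-Jain: f = 0.02591
h_f = f(L/D)V²/(2g) = 0.02591·(1910/0.0951)·0.7757²/(2·9.81) = 15.96 m

h_f ≈ 16.0 m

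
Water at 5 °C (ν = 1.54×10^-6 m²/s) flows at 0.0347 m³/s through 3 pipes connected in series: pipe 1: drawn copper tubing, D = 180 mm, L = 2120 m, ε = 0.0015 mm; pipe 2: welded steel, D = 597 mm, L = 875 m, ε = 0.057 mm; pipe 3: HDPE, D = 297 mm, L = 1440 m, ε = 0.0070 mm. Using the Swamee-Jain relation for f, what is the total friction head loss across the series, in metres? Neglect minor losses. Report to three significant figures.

H ≈ 19.4 m

Pipe 1: V = 1.364 m/s, Re = 1.59×10^5, ε/D = 8.33×10^-6, f = 0.01631, h_1 = f(L/D)V²/2g = 18.21 m
Pipe 2: V = 0.1240 m/s, Re = 4.81×10^4, ε/D = 9.55×10^-5, f = 0.02133, h_2 = f(L/D)V²/2g = 0.02448 m
Pipe 3: V = 0.5009 m/s, Re = 9.66×10^4, ε/D = 2.36×10^-5, f = 0.01813, h_3 = f(L/D)V²/2g = 1.124 m
Series → Q common, losses add: H = Σh = 19.35 m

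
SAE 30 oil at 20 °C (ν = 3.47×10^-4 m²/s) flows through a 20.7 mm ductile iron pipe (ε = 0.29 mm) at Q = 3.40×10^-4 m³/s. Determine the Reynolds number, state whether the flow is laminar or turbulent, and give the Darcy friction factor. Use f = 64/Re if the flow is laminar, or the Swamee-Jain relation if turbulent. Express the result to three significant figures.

V = 4Q/(πD²) = 1.010 m/s
Re = VD/ν = 1.010·0.0207/3.47×10^-4 = 60.3
Re < 2300 → laminar → f = 64/Re = 1.062

Re ≈ 60.3; laminar; f = 64/Re ≈ 1.06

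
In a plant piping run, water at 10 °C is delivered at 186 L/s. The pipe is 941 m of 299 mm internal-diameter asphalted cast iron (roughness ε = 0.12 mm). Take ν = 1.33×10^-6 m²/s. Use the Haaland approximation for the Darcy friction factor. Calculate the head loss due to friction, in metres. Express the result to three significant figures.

h_f ≈ 18.9 m

V = 4Q/(πD²) = 4·0.186/(π·0.299²) = 2.649 m/s
Re = VD/ν = 2.649·0.299/1.33×10^-6 = 5.96×10^5 → turbulent
ε/D = 0.12/299 = 4.01×10^-4
Haaland: f = 0.01677
h_f = f(L/D)V²/(2g) = 0.01677·(941/0.299)·2.649²/(2·9.81) = 18.88 m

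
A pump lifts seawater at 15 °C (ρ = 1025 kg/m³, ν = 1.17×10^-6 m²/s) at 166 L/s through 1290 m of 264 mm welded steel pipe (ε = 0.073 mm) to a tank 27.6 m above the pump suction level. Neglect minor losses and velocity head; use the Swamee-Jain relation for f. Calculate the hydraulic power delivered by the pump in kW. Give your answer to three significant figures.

P_hyd ≈ 107 kW

V = 4Q/(πD²) = 3.033 m/s; Re = 6.84×10^5; ε/D = 2.77×10^-4; f = 0.01585
h_f = f(L/D)V²/2g = 36.31 m
Total head H = z + h_f = 27.6 + 36.31 = 63.91 m
P_hyd = ρgQH = 1025·9.81·0.166·63.91 = 106.7 kW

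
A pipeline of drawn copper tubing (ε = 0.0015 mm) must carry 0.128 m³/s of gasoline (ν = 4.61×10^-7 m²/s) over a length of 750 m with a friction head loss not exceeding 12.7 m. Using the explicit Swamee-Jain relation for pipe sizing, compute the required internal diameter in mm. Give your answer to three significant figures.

Swamee-Jain (Type III): D = 0.66·[ε^1.25·(LQ²/(gh_f))^4.75 + ν·Q^9.4·(L/(gh_f))^5.2]^0.04
LQ²/(gh_f) = 0.09863; L/(gh_f) = 6.020
Term 1 = ε^1.25·(…)^4.75 = 8.74×10^-13; Term 2 = ν·Q^9.4·(…)^5.2 = 2.12×10^-11
D = 0.66·(8.74×10^-13 + 2.12×10^-11)^0.04 = 0.2473 m = 247 mm
Check: V = 2.66 m/s, Re = 1.43×10^6, f = 0.01113, h_f = 12.2 m ≈ 12.7 m ✓

D ≈ 247 mm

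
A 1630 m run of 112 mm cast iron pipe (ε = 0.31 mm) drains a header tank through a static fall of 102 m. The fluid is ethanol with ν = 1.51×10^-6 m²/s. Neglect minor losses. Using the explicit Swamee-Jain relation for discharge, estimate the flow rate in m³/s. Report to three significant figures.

Swamee-Jain (Type II): Q = -0.965·√(gD⁵h_f/L)·ln[ε/(3.7D) + √(3.17ν²L/(gD³h_f))]
√(gD⁵h_f/L) = √(9.81·0.112⁵·102/1630) = 0.003289
ε/(3.7D) = 7.48×10^-4; √(3.17ν²L/(gD³h_f)) = 9.15×10^-5
Q = -0.965·0.003289·ln(8.396×10^-4) = 0.02248 m³/s
Check: V = 2.28 m/s, Re = 1.69×10^5, f = 0.02661, h_f = 103 m ≈ 102 m ✓

Q ≈ 0.0225 m³/s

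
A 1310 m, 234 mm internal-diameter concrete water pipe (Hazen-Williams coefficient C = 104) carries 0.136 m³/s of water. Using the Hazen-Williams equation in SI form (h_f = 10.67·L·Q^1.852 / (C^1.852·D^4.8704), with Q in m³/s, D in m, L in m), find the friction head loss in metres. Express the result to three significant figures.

h_f = 10.67·1310·0.136^1.852 / (104^1.852·0.234^4.8704) = 75.40 m

h_f ≈ 75.4 m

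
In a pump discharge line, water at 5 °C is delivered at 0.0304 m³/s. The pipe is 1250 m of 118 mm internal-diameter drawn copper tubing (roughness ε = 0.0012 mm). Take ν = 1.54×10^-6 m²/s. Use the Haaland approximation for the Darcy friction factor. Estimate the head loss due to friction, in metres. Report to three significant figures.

V = 4Q/(πD²) = 4·0.0304/(π·0.118²) = 2.780 m/s
Re = VD/ν = 2.780·0.118/1.54×10^-6 = 2.13×10^5 → turbulent
ε/D = 0.0012/118 = 1.02×10^-5
Haaland: f = 0.01537
h_f = f(L/D)V²/(2g) = 0.01537·(1250/0.118)·2.780²/(2·9.81) = 64.14 m

h_f ≈ 64.1 m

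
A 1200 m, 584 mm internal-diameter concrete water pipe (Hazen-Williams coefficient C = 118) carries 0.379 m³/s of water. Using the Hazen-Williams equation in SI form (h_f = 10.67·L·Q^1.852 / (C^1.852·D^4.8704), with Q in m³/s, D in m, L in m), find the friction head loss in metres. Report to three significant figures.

h_f = 10.67·1200·0.379^1.852 / (118^1.852·0.584^4.8704) = 4.242 m

h_f ≈ 4.24 m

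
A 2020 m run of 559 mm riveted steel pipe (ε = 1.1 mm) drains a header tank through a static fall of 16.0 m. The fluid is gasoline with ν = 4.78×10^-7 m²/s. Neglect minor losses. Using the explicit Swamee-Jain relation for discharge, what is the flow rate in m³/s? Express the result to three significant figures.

Q ≈ 0.473 m³/s

Swamee-Jain (Type II): Q = -0.965·√(gD⁵h_f/L)·ln[ε/(3.7D) + √(3.17ν²L/(gD³h_f))]
√(gD⁵h_f/L) = √(9.81·0.559⁵·16.0/2020) = 0.06513
ε/(3.7D) = 5.32×10^-4; √(3.17ν²L/(gD³h_f)) = 7.31×10^-6
Q = -0.965·0.06513·ln(5.391×10^-4) = 0.4729 m³/s
Check: V = 1.93 m/s, Re = 2.25×10^6, f = 0.02345, h_f = 16.0 m ≈ 16.0 m ✓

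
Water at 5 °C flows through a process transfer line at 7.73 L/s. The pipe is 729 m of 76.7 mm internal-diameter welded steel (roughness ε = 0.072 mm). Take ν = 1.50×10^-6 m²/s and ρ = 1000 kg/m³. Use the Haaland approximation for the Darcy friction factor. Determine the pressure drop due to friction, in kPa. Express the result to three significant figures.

Δp ≈ 294 kPa

V = 4Q/(πD²) = 4·0.00773/(π·0.0767²) = 1.673 m/s
Re = VD/ν = 1.673·0.0767/1.50×10^-6 = 8.55×10^4 → turbulent
ε/D = 0.072/76.7 = 9.39×10^-4
Haaland: f = 0.02209
h_f = f(L/D)V²/(2g) = 0.02209·(729/0.0767)·1.673²/(2·9.81) = 29.95 m
Δp = ρg·h_f = 1000·9.81·29.95 = 293.8 kPa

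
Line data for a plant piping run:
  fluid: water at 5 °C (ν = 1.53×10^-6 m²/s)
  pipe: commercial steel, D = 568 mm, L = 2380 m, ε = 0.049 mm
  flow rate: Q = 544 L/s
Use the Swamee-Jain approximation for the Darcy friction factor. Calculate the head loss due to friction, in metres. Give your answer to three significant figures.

V = 4Q/(πD²) = 4·0.544/(π·0.568²) = 2.147 m/s
Re = VD/ν = 2.147·0.568/1.53×10^-6 = 7.97×10^5 → turbulent
ε/D = 0.049/568 = 8.63×10^-5
Swamee-Jain: f = 0.01359
h_f = f(L/D)V²/(2g) = 0.01359·(2380/0.568)·2.147²/(2·9.81) = 13.37 m

h_f ≈ 13.4 m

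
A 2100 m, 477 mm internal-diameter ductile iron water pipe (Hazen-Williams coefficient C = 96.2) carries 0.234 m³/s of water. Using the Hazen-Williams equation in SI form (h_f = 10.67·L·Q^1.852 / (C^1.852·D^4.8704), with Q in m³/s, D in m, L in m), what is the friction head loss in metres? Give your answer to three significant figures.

h_f ≈ 11.9 m

h_f = 10.67·2100·0.234^1.852 / (96.2^1.852·0.477^4.8704) = 11.89 m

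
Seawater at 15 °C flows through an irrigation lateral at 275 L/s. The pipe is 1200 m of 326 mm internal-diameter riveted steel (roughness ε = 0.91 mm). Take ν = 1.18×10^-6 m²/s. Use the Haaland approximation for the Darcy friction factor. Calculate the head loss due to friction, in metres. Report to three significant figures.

V = 4Q/(πD²) = 4·0.275/(π·0.326²) = 3.295 m/s
Re = VD/ν = 3.295·0.326/1.18×10^-6 = 9.10×10^5 → turbulent
ε/D = 0.91/326 = 0.00279
Haaland: f = 0.02584
h_f = f(L/D)V²/(2g) = 0.02584·(1200/0.326)·3.295²/(2·9.81) = 52.61 m

h_f ≈ 52.6 m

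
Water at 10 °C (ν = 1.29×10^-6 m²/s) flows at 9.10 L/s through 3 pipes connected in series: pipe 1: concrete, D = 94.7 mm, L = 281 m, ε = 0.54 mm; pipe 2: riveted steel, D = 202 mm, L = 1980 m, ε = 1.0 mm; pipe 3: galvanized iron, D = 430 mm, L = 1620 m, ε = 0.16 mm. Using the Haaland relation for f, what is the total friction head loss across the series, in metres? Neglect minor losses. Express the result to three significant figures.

Pipe 1: V = 1.292 m/s, Re = 9.48×10^4, ε/D = 0.00570, f = 0.03250, h_1 = f(L/D)V²/2g = 8.205 m
Pipe 2: V = 0.2840 m/s, Re = 4.45×10^4, ε/D = 0.00495, f = 0.03220, h_2 = f(L/D)V²/2g = 1.297 m
Pipe 3: V = 0.06266 m/s, Re = 2.09×10^4, ε/D = 3.72×10^-4, f = 0.02615, h_3 = f(L/D)V²/2g = 0.01972 m
Series → Q common, losses add: H = Σh = 9.521 m

H ≈ 9.52 m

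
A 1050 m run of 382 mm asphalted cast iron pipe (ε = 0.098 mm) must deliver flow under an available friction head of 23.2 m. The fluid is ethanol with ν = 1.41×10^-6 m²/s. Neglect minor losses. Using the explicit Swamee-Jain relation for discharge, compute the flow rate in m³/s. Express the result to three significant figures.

Swamee-Jain (Type II): Q = -0.965·√(gD⁵h_f/L)·ln[ε/(3.7D) + √(3.17ν²L/(gD³h_f))]
√(gD⁵h_f/L) = √(9.81·0.382⁵·23.2/1050) = 0.04199
ε/(3.7D) = 6.93×10^-5; √(3.17ν²L/(gD³h_f)) = 2.28×10^-5
Q = -0.965·0.04199·ln(9.217×10^-5) = 0.3765 m³/s
Check: V = 3.29 m/s, Re = 8.90×10^5, f = 0.01544, h_f = 23.3 m ≈ 23.2 m ✓

Q ≈ 0.377 m³/s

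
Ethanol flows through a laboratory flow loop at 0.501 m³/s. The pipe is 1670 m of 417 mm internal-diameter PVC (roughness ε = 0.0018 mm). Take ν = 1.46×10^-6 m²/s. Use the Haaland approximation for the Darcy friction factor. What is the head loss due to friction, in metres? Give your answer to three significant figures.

h_f ≈ 31.8 m

V = 4Q/(πD²) = 4·0.501/(π·0.417²) = 3.668 m/s
Re = VD/ν = 3.668·0.417/1.46×10^-6 = 1.05×10^6 → turbulent
ε/D = 0.0018/417 = 4.32×10^-6
Haaland: f = 0.01157
h_f = f(L/D)V²/(2g) = 0.01157·(1670/0.417)·3.668²/(2·9.81) = 31.78 m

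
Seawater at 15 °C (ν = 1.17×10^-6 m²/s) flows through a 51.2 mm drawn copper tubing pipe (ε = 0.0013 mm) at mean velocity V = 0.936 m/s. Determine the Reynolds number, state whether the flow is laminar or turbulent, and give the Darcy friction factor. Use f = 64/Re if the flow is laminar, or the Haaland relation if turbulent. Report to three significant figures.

Re = VD/ν = 0.9360·0.0512/1.17×10^-6 = 4.10×10^4
Re > 4000 → turbulent; ε/D = 2.54×10^-5
Haaland: f = 0.02173

Re ≈ 4.10×10^4; turbulent; f ≈ 0.0217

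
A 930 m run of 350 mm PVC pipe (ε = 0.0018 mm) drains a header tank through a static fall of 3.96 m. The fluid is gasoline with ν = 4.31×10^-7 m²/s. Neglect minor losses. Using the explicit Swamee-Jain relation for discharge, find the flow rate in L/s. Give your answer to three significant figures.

Q ≈ 155 L/s

Swamee-Jain (Type II): Q = -0.965·√(gD⁵h_f/L)·ln[ε/(3.7D) + √(3.17ν²L/(gD³h_f))]
√(gD⁵h_f/L) = √(9.81·0.350⁵·3.96/930) = 0.01481
ε/(3.7D) = 1.39×10^-6; √(3.17ν²L/(gD³h_f)) = 1.81×10^-5
Q = -0.965·0.01481·ln(1.952×10^-5) = 0.1550 m³/s
Check: V = 1.61 m/s, Re = 1.31×10^6, f = 0.01125, h_f = 3.95 m ≈ 3.96 m ✓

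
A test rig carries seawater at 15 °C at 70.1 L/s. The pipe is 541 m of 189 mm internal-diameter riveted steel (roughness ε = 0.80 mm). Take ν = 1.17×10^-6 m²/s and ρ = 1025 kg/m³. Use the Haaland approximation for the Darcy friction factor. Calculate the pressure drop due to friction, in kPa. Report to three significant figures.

V = 4Q/(πD²) = 4·0.0701/(π·0.189²) = 2.499 m/s
Re = VD/ν = 2.499·0.189/1.17×10^-6 = 4.04×10^5 → turbulent
ε/D = 0.80/189 = 0.00423
Haaland: f = 0.02919
h_f = f(L/D)V²/(2g) = 0.02919·(541/0.189)·2.499²/(2·9.81) = 26.59 m
Δp = ρg·h_f = 1025·9.81·26.59 = 267.3 kPa

Δp ≈ 267 kPa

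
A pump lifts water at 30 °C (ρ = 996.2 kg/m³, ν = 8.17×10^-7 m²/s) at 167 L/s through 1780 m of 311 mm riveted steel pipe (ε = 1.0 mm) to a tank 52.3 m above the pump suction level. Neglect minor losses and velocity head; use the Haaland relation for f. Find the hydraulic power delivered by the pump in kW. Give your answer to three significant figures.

P_hyd ≈ 147 kW

V = 4Q/(πD²) = 2.198 m/s; Re = 8.37×10^5; ε/D = 0.00322; f = 0.02688
h_f = f(L/D)V²/2g = 37.89 m
Total head H = z + h_f = 52.3 + 37.89 = 90.19 m
P_hyd = ρgQH = 996.2·9.81·0.167·90.19 = 147.2 kW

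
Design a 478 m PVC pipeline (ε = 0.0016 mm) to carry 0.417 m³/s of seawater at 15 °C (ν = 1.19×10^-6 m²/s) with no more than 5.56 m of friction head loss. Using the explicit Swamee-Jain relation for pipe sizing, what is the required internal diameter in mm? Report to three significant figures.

D ≈ 433 mm

Swamee-Jain (Type III): D = 0.66·[ε^1.25·(LQ²/(gh_f))^4.75 + ν·Q^9.4·(L/(gh_f))^5.2]^0.04
LQ²/(gh_f) = 1.524; L/(gh_f) = 8.764
Term 1 = ε^1.25·(…)^4.75 = 4.21×10^-7; Term 2 = ν·Q^9.4·(…)^5.2 = 2.55×10^-5
D = 0.66·(4.21×10^-7 + 2.55×10^-5)^0.04 = 0.4326 m = 433 mm
Check: V = 2.84 m/s, Re = 1.03×10^6, f = 0.01164, h_f = 5.28 m ≈ 5.56 m ✓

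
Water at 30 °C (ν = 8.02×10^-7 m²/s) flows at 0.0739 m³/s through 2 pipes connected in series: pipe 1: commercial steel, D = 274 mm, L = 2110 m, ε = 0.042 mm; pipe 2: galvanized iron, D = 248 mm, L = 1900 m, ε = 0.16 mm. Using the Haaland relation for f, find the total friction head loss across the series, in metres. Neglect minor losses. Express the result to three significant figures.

H ≈ 26.2 m

Pipe 1: V = 1.253 m/s, Re = 4.28×10^5, ε/D = 1.53×10^-4, f = 0.01507, h_1 = f(L/D)V²/2g = 9.288 m
Pipe 2: V = 1.530 m/s, Re = 4.73×10^5, ε/D = 6.45×10^-4, f = 0.01848, h_2 = f(L/D)V²/2g = 16.89 m
Series → Q common, losses add: H = Σh = 26.18 m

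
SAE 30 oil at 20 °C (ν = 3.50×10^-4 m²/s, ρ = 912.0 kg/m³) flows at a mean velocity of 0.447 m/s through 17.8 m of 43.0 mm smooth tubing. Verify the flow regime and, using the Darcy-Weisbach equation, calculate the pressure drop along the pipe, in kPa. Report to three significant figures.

Re = VD/ν = 0.447·0.04300/3.50×10^-4 = 54.9 → laminar (Re < 2300)
f = 64/Re = 1.165
h_f = f(L/D)V²/(2g) = 1.165·(17.8/0.04300)·0.447²/(2·9.81) = 4.913 m
Δp = ρg·h_f = 912.0·9.81·4.913 = 43.95 kPa

Δp ≈ 44.0 kPa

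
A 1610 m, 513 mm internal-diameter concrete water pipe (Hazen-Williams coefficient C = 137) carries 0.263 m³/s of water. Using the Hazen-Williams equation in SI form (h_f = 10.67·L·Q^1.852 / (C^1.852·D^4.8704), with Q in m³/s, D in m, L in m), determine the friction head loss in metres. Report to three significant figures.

h_f ≈ 4.12 m

h_f = 10.67·1610·0.263^1.852 / (137^1.852·0.513^4.8704) = 4.125 m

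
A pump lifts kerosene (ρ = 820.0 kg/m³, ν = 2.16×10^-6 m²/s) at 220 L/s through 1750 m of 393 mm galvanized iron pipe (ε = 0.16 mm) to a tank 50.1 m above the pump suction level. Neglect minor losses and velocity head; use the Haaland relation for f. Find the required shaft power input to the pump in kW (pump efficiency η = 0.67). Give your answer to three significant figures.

V = 4Q/(πD²) = 1.814 m/s; Re = 3.30×10^5; ε/D = 4.07×10^-4; f = 0.01739
h_f = f(L/D)V²/2g = 12.98 m
Total head H = z + h_f = 50.1 + 12.98 = 63.08 m
P_hyd = ρgQH = 820.0·9.81·0.220·63.08 = 111.6 kW
P_shaft = P_hyd/η = 111.6/0.67 = 166.6 kW

P_shaft ≈ 167 kW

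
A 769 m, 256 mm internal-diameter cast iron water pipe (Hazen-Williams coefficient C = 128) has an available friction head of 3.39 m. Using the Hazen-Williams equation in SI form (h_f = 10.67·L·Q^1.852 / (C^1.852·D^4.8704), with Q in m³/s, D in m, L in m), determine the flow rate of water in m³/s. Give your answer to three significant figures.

Q ≈ 0.0529 m³/s

Rearranging: Q = [h_f·C^1.852·D^4.8704 / (10.67·L)]^(1/1.852)
Q = [3.39·128^1.852·0.256^4.8704 / (10.67·769)]^0.540 = 0.05295 m³/s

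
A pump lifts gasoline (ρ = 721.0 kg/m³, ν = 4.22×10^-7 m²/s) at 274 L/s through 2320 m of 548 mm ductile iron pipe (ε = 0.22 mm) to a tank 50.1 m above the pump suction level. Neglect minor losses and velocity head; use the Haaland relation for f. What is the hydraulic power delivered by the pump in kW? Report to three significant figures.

V = 4Q/(πD²) = 1.162 m/s; Re = 1.51×10^6; ε/D = 4.01×10^-4; f = 0.01629
h_f = f(L/D)V²/2g = 4.743 m
Total head H = z + h_f = 50.1 + 4.743 = 54.84 m
P_hyd = ρgQH = 721.0·9.81·0.274·54.84 = 106.3 kW

P_hyd ≈ 106 kW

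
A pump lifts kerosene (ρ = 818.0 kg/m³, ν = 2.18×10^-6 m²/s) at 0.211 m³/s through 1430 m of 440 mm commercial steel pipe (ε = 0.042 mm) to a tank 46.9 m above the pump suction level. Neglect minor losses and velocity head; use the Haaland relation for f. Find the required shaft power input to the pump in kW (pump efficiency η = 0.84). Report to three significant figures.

P_shaft ≈ 104 kW

V = 4Q/(πD²) = 1.388 m/s; Re = 2.80×10^5; ε/D = 9.55×10^-5; f = 0.01534
h_f = f(L/D)V²/2g = 4.893 m
Total head H = z + h_f = 46.9 + 4.893 = 51.79 m
P_hyd = ρgQH = 818.0·9.81·0.211·51.79 = 87.70 kW
P_shaft = P_hyd/η = 87.70/0.84 = 104.4 kW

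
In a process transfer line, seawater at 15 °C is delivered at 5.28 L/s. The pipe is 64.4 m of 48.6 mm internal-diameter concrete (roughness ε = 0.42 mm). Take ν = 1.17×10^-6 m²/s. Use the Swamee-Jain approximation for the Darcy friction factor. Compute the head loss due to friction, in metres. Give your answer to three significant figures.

h_f ≈ 20.2 m

V = 4Q/(πD²) = 4·0.00528/(π·0.0486²) = 2.846 m/s
Re = VD/ν = 2.846·0.0486/1.17×10^-6 = 1.18×10^5 → turbulent
ε/D = 0.42/48.6 = 0.00864
Swamee-Jain: f = 0.03688
h_f = f(L/D)V²/(2g) = 0.03688·(64.4/0.0486)·2.846²/(2·9.81) = 20.18 m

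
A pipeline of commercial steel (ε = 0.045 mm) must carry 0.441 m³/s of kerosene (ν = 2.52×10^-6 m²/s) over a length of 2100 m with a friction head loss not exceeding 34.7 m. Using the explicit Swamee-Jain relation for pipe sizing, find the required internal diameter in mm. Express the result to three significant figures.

Swamee-Jain (Type III): D = 0.66·[ε^1.25·(LQ²/(gh_f))^4.75 + ν·Q^9.4·(L/(gh_f))^5.2]^0.04
LQ²/(gh_f) = 1.200; L/(gh_f) = 6.169
Term 1 = ε^1.25·(…)^4.75 = 8.75×10^-6; Term 2 = ν·Q^9.4·(…)^5.2 = 1.47×10^-5
D = 0.66·(8.75×10^-6 + 1.47×10^-5)^0.04 = 0.4309 m = 431 mm
Check: V = 3.02 m/s, Re = 5.17×10^5, f = 0.01446, h_f = 32.9 m ≈ 34.7 m ✓

D ≈ 431 mm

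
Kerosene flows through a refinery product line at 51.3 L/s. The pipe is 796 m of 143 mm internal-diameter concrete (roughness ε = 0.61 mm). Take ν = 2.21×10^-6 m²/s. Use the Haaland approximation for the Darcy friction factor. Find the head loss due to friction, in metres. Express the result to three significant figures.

h_f ≈ 85.3 m

V = 4Q/(πD²) = 4·0.0513/(π·0.143²) = 3.194 m/s
Re = VD/ν = 3.194·0.143/2.21×10^-6 = 2.07×10^5 → turbulent
ε/D = 0.61/143 = 0.00427
Haaland: f = 0.02948
h_f = f(L/D)V²/(2g) = 0.02948·(796/0.143)·3.194²/(2·9.81) = 85.33 m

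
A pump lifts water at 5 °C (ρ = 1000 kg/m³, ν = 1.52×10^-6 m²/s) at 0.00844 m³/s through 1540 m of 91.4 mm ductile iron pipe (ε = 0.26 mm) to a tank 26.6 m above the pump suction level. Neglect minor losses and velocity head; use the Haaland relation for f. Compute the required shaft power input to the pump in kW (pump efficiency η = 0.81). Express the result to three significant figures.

P_shaft ≈ 6.69 kW

V = 4Q/(πD²) = 1.286 m/s; Re = 7.74×10^4; ε/D = 0.00284; f = 0.02737
h_f = f(L/D)V²/2g = 38.90 m
Total head H = z + h_f = 26.6 + 38.90 = 65.50 m
P_hyd = ρgQH = 1000·9.81·0.00844·65.50 = 5.423 kW
P_shaft = P_hyd/η = 5.423/0.81 = 6.695 kW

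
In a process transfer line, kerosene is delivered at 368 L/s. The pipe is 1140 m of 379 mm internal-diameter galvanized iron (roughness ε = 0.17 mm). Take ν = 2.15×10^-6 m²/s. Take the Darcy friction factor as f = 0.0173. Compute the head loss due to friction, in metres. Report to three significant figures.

h_f ≈ 28.2 m

V = 4Q/(πD²) = 4·0.368/(π·0.379²) = 3.262 m/s
h_f = f(L/D)V²/(2g) = 0.01730·(1140/0.379)·3.262²/(2·9.81) = 28.22 m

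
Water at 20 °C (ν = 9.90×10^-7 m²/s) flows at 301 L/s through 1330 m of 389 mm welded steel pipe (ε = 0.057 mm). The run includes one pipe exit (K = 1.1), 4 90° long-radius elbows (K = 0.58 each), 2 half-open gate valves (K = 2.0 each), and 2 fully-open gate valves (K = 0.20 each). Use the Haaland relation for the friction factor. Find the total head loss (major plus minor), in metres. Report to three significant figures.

V = 4Q/(πD²) = 2.533 m/s; V²/2g = 0.3269 m
Re = 9.95×10^5, ε/D = 1.47×10^-4 → f = 0.01397 (Haaland)
Major: h_f = f(L/D)·V²/2g = 0.01397·3419·0.3269 = 15.61 m
Minor: ΣK = 7.82; h_m = ΣK·V²/2g = 2.557 m
Total H_L = 15.61 + 2.557 = 18.17 m

H_L ≈ 18.2 m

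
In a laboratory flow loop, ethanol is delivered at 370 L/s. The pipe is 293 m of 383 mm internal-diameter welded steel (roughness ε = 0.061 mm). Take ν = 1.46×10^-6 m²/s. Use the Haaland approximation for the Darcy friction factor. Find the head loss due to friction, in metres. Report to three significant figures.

V = 4Q/(πD²) = 4·0.370/(π·0.383²) = 3.212 m/s
Re = VD/ν = 3.212·0.383/1.46×10^-6 = 8.42×10^5 → turbulent
ε/D = 0.061/383 = 1.59×10^-4
Haaland: f = 0.01428
h_f = f(L/D)V²/(2g) = 0.01428·(293/0.383)·3.212²/(2·9.81) = 5.743 m

h_f ≈ 5.74 m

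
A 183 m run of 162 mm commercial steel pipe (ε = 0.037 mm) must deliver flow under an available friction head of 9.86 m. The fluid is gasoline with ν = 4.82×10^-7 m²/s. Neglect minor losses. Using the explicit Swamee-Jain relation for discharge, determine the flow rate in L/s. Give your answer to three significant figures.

Q ≈ 69.9 L/s

Swamee-Jain (Type II): Q = -0.965·√(gD⁵h_f/L)·ln[ε/(3.7D) + √(3.17ν²L/(gD³h_f))]
√(gD⁵h_f/L) = √(9.81·0.162⁵·9.86/183) = 0.007680
ε/(3.7D) = 6.17×10^-5; √(3.17ν²L/(gD³h_f)) = 1.81×10^-5
Q = -0.965·0.007680·ln(7.983×10^-5) = 0.06992 m³/s
Check: V = 3.39 m/s, Re = 1.14×10^6, f = 0.01497, h_f = 9.92 m ≈ 9.86 m ✓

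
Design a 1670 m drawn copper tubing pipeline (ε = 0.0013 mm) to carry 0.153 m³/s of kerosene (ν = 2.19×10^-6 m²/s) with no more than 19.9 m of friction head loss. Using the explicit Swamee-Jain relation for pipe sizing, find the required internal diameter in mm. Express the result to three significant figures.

Swamee-Jain (Type III): D = 0.66·[ε^1.25·(LQ²/(gh_f))^4.75 + ν·Q^9.4·(L/(gh_f))^5.2]^0.04
LQ²/(gh_f) = 0.2003; L/(gh_f) = 8.554
Term 1 = ε^1.25·(…)^4.75 = 2.11×10^-11; Term 2 = ν·Q^9.4·(…)^5.2 = 3.34×10^-9
D = 0.66·(2.11×10^-11 + 3.34×10^-9)^0.04 = 0.3024 m = 302 mm
Check: V = 2.13 m/s, Re = 2.94×10^5, f = 0.01448, h_f = 18.5 m ≈ 19.9 m ✓

D ≈ 302 mm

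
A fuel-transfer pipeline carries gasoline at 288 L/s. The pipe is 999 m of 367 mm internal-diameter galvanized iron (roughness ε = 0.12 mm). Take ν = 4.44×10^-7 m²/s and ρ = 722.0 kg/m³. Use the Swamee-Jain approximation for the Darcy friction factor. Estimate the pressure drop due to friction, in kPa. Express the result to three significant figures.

Δp ≈ 114 kPa

V = 4Q/(πD²) = 4·0.288/(π·0.367²) = 2.723 m/s
Re = VD/ν = 2.723·0.367/4.44×10^-7 = 2.25×10^6 → turbulent
ε/D = 0.12/367 = 3.27×10^-4
Swamee-Jain: f = 0.01560
h_f = f(L/D)V²/(2g) = 0.01560·(999/0.367)·2.723²/(2·9.81) = 16.05 m
Δp = ρg·h_f = 722.0·9.81·16.05 = 113.7 kPa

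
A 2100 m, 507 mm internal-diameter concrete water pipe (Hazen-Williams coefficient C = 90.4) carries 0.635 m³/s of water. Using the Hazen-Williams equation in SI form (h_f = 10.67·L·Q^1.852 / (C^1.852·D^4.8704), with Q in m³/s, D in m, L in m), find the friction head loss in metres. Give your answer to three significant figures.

h_f = 10.67·2100·0.635^1.852 / (90.4^1.852·0.507^4.8704) = 62.95 m

h_f ≈ 63.0 m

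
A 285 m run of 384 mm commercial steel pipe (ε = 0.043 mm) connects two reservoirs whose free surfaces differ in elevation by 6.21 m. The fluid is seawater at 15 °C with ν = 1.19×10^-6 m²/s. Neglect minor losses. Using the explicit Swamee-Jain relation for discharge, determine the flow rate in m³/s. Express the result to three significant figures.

Q ≈ 0.404 m³/s

Swamee-Jain (Type II): Q = -0.965·√(gD⁵h_f/L)·ln[ε/(3.7D) + √(3.17ν²L/(gD³h_f))]
√(gD⁵h_f/L) = √(9.81·0.384⁵·6.21/285) = 0.04225
ε/(3.7D) = 3.03×10^-5; √(3.17ν²L/(gD³h_f)) = 1.93×10^-5
Q = -0.965·0.04225·ln(4.952×10^-5) = 0.4041 m³/s
Check: V = 3.49 m/s, Re = 1.13×10^6, f = 0.01356, h_f = 6.25 m ≈ 6.21 m ✓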